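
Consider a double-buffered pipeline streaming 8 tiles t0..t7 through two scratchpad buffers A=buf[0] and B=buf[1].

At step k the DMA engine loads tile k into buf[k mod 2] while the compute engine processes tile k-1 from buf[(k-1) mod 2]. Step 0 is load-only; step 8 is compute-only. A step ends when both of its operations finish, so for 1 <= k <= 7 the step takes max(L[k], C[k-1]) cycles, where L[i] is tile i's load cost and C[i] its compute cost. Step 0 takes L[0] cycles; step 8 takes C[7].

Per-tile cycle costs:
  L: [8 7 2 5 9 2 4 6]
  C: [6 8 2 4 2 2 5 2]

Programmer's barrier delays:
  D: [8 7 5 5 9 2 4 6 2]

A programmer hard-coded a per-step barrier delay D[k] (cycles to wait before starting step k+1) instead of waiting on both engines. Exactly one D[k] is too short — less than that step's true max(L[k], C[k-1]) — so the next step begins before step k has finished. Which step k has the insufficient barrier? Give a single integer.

[0] required=L[0]=8=8 vs D=8 ok
[1] required=max(L[1]=7,C[0]=6)=7 vs D=7 ok
[2] required=max(L[2]=2,C[1]=8)=8 vs D=5 SHORT
[3] required=max(L[3]=5,C[2]=2)=5 vs D=5 ok
[4] required=max(L[4]=9,C[3]=4)=9 vs D=9 ok
[5] required=max(L[5]=2,C[4]=2)=2 vs D=2 ok
[6] required=max(L[6]=4,C[5]=2)=4 vs D=4 ok
[7] required=max(L[7]=6,C[6]=5)=6 vs D=6 ok
[8] required=C[7]=2=2 vs D=2 ok

hazard at step 2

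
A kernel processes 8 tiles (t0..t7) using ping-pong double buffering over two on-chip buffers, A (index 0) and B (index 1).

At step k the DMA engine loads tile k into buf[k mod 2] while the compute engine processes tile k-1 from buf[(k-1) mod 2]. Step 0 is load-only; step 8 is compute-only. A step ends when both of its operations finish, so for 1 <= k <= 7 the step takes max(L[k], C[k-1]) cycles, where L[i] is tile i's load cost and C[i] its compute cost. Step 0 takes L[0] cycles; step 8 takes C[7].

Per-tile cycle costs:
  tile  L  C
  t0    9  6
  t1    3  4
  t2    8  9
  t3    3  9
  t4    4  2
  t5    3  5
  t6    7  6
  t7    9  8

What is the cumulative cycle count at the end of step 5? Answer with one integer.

end_cycle[5] = 44

  0. 9=9c; end=9; A:t0 B:-
  1. max(3,6)=6c; end=15; A:t0 B:t1
  2. max(8,4)=8c; end=23; A:t2 B:t1
  3. max(3,9)=9c; end=32; A:t2 B:t3
  4. max(4,9)=9c; end=41; A:t4 B:t3
  5. max(3,2)=3c; end=44; A:t4 B:t5
  6. max(7,5)=7c; end=51; A:t6 B:t5
  7. max(9,6)=9c; end=60; A:t6 B:t7
  8. 8=8c; end=68; A:t6 B:t7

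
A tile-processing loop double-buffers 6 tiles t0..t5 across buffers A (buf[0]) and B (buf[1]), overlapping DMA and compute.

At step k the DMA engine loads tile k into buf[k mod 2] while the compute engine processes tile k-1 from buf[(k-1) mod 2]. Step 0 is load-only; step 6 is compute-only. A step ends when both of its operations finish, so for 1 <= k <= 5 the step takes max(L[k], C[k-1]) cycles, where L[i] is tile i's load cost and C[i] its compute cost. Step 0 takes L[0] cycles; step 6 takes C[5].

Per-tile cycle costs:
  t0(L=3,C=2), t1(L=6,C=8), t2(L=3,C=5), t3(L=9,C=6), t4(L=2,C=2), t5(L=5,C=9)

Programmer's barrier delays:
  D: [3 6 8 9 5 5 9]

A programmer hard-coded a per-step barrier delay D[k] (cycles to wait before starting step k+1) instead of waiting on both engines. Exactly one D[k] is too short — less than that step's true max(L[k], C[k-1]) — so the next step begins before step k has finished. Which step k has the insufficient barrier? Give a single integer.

hazard at step 4

k=0 barrier L[0]=3→3c, D[0]=3 ok
k=1 barrier max(L[1]=6,C[0]=2)→6c, D[1]=6 ok
k=2 barrier max(L[2]=3,C[1]=8)→8c, D[2]=8 ok
k=3 barrier max(L[3]=9,C[2]=5)→9c, D[3]=9 ok
k=4 barrier max(L[4]=2,C[3]=6)→6c, D[4]=5 SHORT
k=5 barrier max(L[5]=5,C[4]=2)→5c, D[5]=5 ok
k=6 barrier C[5]=9→9c, D[6]=9 ok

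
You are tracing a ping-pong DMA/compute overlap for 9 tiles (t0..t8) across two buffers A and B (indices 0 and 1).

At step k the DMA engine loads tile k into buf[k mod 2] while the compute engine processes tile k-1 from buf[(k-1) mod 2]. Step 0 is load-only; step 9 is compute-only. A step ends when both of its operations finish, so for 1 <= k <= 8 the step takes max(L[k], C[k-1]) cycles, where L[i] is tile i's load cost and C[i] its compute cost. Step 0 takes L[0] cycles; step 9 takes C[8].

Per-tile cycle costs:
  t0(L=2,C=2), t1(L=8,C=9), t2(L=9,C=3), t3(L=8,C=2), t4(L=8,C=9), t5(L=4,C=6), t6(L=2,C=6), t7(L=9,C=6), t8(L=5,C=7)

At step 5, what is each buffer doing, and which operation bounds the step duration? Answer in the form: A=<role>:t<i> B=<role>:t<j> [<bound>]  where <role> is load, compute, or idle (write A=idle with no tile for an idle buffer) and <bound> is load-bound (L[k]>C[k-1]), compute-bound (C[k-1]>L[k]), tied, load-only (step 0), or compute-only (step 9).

step 5: A=compute:t4 B=load:t5 [compute-bound]

k=0 load=t0/2c comp=- wait=2 total=2
k=1 load=t1/8c comp=t0/2c wait=8 total=10
k=2 load=t2/9c comp=t1/9c wait=9 total=19
k=3 load=t3/8c comp=t2/3c wait=8 total=27
k=4 load=t4/8c comp=t3/2c wait=8 total=35
k=5 load=t5/4c comp=t4/9c wait=9 total=44
k=6 load=t6/2c comp=t5/6c wait=6 total=50
k=7 load=t7/9c comp=t6/6c wait=9 total=59
k=8 load=t8/5c comp=t7/6c wait=6 total=65
k=9 load=- comp=t8/7c wait=7 total=72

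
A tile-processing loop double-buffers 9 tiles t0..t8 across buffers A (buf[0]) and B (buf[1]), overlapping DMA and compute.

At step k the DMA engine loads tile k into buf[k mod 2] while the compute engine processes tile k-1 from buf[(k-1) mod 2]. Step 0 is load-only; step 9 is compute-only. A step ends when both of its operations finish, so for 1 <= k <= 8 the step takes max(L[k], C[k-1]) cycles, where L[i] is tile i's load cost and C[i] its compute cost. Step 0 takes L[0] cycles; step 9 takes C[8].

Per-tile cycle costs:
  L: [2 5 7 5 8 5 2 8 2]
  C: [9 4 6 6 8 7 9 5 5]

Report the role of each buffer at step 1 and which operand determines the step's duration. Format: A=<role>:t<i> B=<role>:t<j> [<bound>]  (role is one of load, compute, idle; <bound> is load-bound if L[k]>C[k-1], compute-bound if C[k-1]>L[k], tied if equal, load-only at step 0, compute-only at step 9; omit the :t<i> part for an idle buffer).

step 1: A=compute:t0 B=load:t1 [compute-bound]

step 0: L[0]=2 → dur=2, Σ=2 | A=load:t0 B=idle [load-only]
step 1: L[1]=5 C[0]=9 → dur=9, Σ=11 | A=compute:t0 B=load:t1 [compute-bound]
step 2: L[2]=7 C[1]=4 → dur=7, Σ=18 | A=load:t2 B=compute:t1 [load-bound]
step 3: L[3]=5 C[2]=6 → dur=6, Σ=24 | A=compute:t2 B=load:t3 [compute-bound]
step 4: L[4]=8 C[3]=6 → dur=8, Σ=32 | A=load:t4 B=compute:t3 [load-bound]
step 5: L[5]=5 C[4]=8 → dur=8, Σ=40 | A=compute:t4 B=load:t5 [compute-bound]
step 6: L[6]=2 C[5]=7 → dur=7, Σ=47 | A=load:t6 B=compute:t5 [compute-bound]
step 7: L[7]=8 C[6]=9 → dur=9, Σ=56 | A=compute:t6 B=load:t7 [compute-bound]
step 8: L[8]=2 C[7]=5 → dur=5, Σ=61 | A=load:t8 B=compute:t7 [compute-bound]
step 9: C[8]=5 → dur=5, Σ=66 | A=compute:t8 B=idle [compute-only]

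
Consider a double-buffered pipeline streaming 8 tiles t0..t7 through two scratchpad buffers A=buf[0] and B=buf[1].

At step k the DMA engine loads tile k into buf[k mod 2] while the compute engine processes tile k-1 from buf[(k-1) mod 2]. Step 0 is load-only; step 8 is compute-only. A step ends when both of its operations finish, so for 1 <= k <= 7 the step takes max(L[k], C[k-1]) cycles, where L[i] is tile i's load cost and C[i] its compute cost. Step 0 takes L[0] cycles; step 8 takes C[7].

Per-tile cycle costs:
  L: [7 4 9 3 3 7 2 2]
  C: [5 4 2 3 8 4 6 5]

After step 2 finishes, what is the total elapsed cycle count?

end_cycle[2] = 21

k=0 load=t0/7c comp=- wait=7 total=7
k=1 load=t1/4c comp=t0/5c wait=5 total=12
k=2 load=t2/9c comp=t1/4c wait=9 total=21
k=3 load=t3/3c comp=t2/2c wait=3 total=24
k=4 load=t4/3c comp=t3/3c wait=3 total=27
k=5 load=t5/7c comp=t4/8c wait=8 total=35
k=6 load=t6/2c comp=t5/4c wait=4 total=39
k=7 load=t7/2c comp=t6/6c wait=6 total=45
k=8 load=- comp=t7/5c wait=5 total=50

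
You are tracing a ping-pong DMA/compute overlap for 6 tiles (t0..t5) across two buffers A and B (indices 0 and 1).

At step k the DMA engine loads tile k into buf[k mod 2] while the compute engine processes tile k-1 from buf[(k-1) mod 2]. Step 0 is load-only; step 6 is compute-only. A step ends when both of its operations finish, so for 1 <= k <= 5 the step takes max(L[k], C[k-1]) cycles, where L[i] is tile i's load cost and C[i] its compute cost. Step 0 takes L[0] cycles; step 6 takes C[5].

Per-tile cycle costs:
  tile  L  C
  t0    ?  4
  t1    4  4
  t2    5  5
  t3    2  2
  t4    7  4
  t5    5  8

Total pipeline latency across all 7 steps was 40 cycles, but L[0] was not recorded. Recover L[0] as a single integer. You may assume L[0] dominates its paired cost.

L[0] = 6

step 0 → dur = L[0]=? = L[0]  (unknown; binding)
step 1 → dur = max(L[1]=4, C[0]=4) = 4
step 2 → dur = max(L[2]=5, C[1]=4) = 5
step 3 → dur = max(L[3]=2, C[2]=5) = 5
step 4 → dur = max(L[4]=7, C[3]=2) = 7
step 5 → dur = max(L[5]=5, C[4]=4) = 5
step 6 → dur = C[5]=8 = 8
sum of known step durations = 34
dur[0] = total - known = 40 - 34 = 6
L[0] is the binding max in step 0, so L[0] = dur[0] = 6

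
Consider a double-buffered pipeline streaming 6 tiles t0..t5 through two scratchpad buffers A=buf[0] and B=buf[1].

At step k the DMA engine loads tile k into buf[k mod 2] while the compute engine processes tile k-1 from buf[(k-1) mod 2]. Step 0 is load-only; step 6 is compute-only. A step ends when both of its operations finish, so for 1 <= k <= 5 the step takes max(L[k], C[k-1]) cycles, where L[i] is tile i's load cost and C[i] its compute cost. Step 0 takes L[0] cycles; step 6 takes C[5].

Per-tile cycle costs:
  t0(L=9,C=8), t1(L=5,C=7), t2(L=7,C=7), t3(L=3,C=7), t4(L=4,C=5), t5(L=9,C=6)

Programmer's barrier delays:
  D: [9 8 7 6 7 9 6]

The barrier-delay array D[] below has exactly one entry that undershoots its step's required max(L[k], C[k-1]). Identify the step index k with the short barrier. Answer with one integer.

[0] required=L[0]=9=9 vs D=9 ok
[1] required=max(L[1]=5,C[0]=8)=8 vs D=8 ok
[2] required=max(L[2]=7,C[1]=7)=7 vs D=7 ok
[3] required=max(L[3]=3,C[2]=7)=7 vs D=6 SHORT
[4] required=max(L[4]=4,C[3]=7)=7 vs D=7 ok
[5] required=max(L[5]=9,C[4]=5)=9 vs D=9 ok
[6] required=C[5]=6=6 vs D=6 ok

hazard at step 3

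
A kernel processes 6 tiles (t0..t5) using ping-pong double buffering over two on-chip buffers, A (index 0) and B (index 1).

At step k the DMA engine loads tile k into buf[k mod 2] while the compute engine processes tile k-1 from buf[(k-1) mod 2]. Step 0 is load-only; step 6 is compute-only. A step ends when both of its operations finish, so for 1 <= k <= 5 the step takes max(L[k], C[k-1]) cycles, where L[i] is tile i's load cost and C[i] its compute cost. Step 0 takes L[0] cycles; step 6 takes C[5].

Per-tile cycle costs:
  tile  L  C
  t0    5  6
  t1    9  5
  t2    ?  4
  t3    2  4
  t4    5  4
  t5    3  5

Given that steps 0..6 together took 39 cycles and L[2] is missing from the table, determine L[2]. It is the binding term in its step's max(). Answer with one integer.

step 0 | dur = L[0]=5 = 5
step 1 | dur = max(L[1]=9, C[0]=6) = 9
step 2 | dur = max(L[2]=?, C[1]=5) = L[2]  (unknown; binding)
step 3 | dur = max(L[3]=2, C[2]=4) = 4
step 4 | dur = max(L[4]=5, C[3]=4) = 5
step 5 | dur = max(L[5]=3, C[4]=4) = 4
step 6 | dur = C[5]=5 = 5
sum of known step durations = 32
dur[2] = total - known = 39 - 32 = 7
L[2] is the binding max in step 2, so L[2] = dur[2] = 7

L[2] = 7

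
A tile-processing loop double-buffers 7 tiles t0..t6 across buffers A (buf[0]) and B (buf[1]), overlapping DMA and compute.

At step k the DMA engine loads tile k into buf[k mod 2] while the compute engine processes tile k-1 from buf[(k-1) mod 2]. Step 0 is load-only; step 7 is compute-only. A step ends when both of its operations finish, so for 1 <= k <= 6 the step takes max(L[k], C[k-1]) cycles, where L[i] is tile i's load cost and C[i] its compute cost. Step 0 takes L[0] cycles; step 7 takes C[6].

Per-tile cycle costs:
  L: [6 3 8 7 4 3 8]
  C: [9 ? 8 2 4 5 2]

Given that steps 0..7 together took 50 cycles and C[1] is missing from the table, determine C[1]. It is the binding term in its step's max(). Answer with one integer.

step 0: dur = L[0]=6 = 6
step 1: dur = max(L[1]=3, C[0]=9) = 9
step 2: dur = max(L[2]=8, C[1]=?) = C[1]  (unknown; binding)
step 3: dur = max(L[3]=7, C[2]=8) = 8
step 4: dur = max(L[4]=4, C[3]=2) = 4
step 5: dur = max(L[5]=3, C[4]=4) = 4
step 6: dur = max(L[6]=8, C[5]=5) = 8
step 7: dur = C[6]=2 = 2
sum of known step durations = 41
dur[2] = total - known = 50 - 41 = 9
C[1] is the binding max in step 2, so C[1] = dur[2] = 9

C[1] = 9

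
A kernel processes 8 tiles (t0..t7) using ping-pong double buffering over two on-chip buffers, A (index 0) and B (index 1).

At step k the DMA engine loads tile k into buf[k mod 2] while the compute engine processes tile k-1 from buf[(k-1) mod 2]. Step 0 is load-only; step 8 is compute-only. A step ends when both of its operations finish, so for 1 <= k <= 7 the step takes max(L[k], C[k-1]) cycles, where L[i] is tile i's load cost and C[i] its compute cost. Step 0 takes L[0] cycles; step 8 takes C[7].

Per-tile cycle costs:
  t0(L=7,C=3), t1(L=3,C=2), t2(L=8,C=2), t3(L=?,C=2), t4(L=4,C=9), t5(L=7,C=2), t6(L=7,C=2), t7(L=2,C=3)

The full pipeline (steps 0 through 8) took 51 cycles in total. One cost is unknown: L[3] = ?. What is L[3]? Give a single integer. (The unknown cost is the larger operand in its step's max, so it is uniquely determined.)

step 0 = dur = L[0]=7 = 7
step 1 = dur = max(L[1]=3, C[0]=3) = 3
step 2 = dur = max(L[2]=8, C[1]=2) = 8
step 3 = dur = max(L[3]=?, C[2]=2) = L[3]  (unknown; binding)
step 4 = dur = max(L[4]=4, C[3]=2) = 4
step 5 = dur = max(L[5]=7, C[4]=9) = 9
step 6 = dur = max(L[6]=7, C[5]=2) = 7
step 7 = dur = max(L[7]=2, C[6]=2) = 2
step 8 = dur = C[7]=3 = 3
sum of known step durations = 43
dur[3] = total - known = 51 - 43 = 8
L[3] is the binding max in step 3, so L[3] = dur[3] = 8

L[3] = 8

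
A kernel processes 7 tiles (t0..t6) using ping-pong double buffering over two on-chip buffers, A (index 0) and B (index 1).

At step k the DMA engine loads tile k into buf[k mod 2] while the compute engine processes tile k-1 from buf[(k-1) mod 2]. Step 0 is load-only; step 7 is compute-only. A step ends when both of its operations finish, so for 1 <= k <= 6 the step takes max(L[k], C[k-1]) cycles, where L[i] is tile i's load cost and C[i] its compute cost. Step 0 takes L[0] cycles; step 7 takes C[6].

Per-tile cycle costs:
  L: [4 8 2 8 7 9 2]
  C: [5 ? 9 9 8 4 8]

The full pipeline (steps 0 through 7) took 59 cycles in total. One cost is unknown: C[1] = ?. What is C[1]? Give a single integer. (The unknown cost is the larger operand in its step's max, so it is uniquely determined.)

step 0 → dur = L[0]=4 = 4
step 1 → dur = max(L[1]=8, C[0]=5) = 8
step 2 → dur = max(L[2]=2, C[1]=?) = C[1]  (unknown; binding)
step 3 → dur = max(L[3]=8, C[2]=9) = 9
step 4 → dur = max(L[4]=7, C[3]=9) = 9
step 5 → dur = max(L[5]=9, C[4]=8) = 9
step 6 → dur = max(L[6]=2, C[5]=4) = 4
step 7 → dur = C[6]=8 = 8
sum of known step durations = 51
dur[2] = total - known = 59 - 51 = 8
C[1] is the binding max in step 2, so C[1] = dur[2] = 8

C[1] = 8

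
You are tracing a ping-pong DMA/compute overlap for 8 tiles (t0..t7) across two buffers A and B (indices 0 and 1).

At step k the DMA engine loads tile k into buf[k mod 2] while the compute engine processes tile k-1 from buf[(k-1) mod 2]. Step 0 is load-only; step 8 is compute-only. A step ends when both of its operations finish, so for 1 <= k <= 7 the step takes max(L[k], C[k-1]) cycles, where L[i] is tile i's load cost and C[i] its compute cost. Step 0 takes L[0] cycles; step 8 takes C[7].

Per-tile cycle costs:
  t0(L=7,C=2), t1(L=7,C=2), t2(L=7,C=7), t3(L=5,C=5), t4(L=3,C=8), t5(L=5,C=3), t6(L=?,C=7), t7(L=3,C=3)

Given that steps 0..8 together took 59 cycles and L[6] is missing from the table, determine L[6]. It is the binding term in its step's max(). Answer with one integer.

L[6] = 8

step 0 | dur = L[0]=7 = 7
step 1 | dur = max(L[1]=7, C[0]=2) = 7
step 2 | dur = max(L[2]=7, C[1]=2) = 7
step 3 | dur = max(L[3]=5, C[2]=7) = 7
step 4 | dur = max(L[4]=3, C[3]=5) = 5
step 5 | dur = max(L[5]=5, C[4]=8) = 8
step 6 | dur = max(L[6]=?, C[5]=3) = L[6]  (unknown; binding)
step 7 | dur = max(L[7]=3, C[6]=7) = 7
step 8 | dur = C[7]=3 = 3
sum of known step durations = 51
dur[6] = total - known = 59 - 51 = 8
L[6] is the binding max in step 6, so L[6] = dur[6] = 8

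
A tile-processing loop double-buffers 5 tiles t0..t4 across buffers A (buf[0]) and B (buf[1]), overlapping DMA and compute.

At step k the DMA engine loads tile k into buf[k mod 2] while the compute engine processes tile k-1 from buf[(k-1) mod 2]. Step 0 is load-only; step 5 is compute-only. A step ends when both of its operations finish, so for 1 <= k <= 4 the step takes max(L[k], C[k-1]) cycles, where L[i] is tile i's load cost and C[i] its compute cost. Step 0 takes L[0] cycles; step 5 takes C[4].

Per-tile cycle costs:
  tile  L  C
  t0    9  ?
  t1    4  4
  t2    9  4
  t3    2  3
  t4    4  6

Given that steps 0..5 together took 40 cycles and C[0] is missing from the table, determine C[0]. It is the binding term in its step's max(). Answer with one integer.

C[0] = 8

step 0 | dur = L[0]=9 = 9
step 1 | dur = max(L[1]=4, C[0]=?) = C[0]  (unknown; binding)
step 2 | dur = max(L[2]=9, C[1]=4) = 9
step 3 | dur = max(L[3]=2, C[2]=4) = 4
step 4 | dur = max(L[4]=4, C[3]=3) = 4
step 5 | dur = C[4]=6 = 6
sum of known step durations = 32
dur[1] = total - known = 40 - 32 = 8
C[0] is the binding max in step 1, so C[0] = dur[1] = 8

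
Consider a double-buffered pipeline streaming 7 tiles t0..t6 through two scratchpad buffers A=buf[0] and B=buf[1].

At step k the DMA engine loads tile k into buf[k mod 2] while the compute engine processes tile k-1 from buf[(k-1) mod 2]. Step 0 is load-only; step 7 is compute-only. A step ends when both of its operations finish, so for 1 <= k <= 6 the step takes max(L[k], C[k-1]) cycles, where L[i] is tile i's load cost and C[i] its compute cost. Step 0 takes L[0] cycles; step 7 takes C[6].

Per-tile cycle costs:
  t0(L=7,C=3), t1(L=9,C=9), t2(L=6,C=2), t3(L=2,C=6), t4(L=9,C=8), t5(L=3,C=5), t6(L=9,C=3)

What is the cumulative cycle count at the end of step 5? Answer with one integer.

end_cycle[5] = 44

[0] DMA t0→A (7c) ∥ CU idle ⇒ 7c, clock 7
[1] DMA t1→B (9c) ∥ CU A:t0 (3c) ⇒ 9c, clock 16
[2] DMA t2→A (6c) ∥ CU B:t1 (9c) ⇒ 9c, clock 25
[3] DMA t3→B (2c) ∥ CU A:t2 (2c) ⇒ 2c, clock 27
[4] DMA t4→A (9c) ∥ CU B:t3 (6c) ⇒ 9c, clock 36
[5] DMA t5→B (3c) ∥ CU A:t4 (8c) ⇒ 8c, clock 44
[6] DMA t6→A (9c) ∥ CU B:t5 (5c) ⇒ 9c, clock 53
[7] DMA idle ∥ CU A:t6 (3c) ⇒ 3c, clock 56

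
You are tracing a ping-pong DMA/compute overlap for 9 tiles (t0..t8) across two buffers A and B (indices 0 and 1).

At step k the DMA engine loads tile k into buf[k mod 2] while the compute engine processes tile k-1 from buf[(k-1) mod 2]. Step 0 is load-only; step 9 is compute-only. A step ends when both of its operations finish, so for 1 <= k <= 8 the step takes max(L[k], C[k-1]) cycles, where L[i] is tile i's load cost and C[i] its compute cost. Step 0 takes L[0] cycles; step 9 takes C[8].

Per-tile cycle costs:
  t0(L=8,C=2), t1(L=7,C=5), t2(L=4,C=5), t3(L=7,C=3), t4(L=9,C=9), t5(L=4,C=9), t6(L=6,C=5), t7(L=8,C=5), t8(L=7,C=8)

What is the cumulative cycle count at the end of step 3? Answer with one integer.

end_cycle[3] = 27

step 0: L[0]=8 → dur=8, Σ=8 | A=load:t0 B=idle [load-only]
step 1: L[1]=7 C[0]=2 → dur=7, Σ=15 | A=compute:t0 B=load:t1 [load-bound]
step 2: L[2]=4 C[1]=5 → dur=5, Σ=20 | A=load:t2 B=compute:t1 [compute-bound]
step 3: L[3]=7 C[2]=5 → dur=7, Σ=27 | A=compute:t2 B=load:t3 [load-bound]
step 4: L[4]=9 C[3]=3 → dur=9, Σ=36 | A=load:t4 B=compute:t3 [load-bound]
step 5: L[5]=4 C[4]=9 → dur=9, Σ=45 | A=compute:t4 B=load:t5 [compute-bound]
step 6: L[6]=6 C[5]=9 → dur=9, Σ=54 | A=load:t6 B=compute:t5 [compute-bound]
step 7: L[7]=8 C[6]=5 → dur=8, Σ=62 | A=compute:t6 B=load:t7 [load-bound]
step 8: L[8]=7 C[7]=5 → dur=7, Σ=69 | A=load:t8 B=compute:t7 [load-bound]
step 9: C[8]=8 → dur=8, Σ=77 | A=compute:t8 B=idle [compute-only]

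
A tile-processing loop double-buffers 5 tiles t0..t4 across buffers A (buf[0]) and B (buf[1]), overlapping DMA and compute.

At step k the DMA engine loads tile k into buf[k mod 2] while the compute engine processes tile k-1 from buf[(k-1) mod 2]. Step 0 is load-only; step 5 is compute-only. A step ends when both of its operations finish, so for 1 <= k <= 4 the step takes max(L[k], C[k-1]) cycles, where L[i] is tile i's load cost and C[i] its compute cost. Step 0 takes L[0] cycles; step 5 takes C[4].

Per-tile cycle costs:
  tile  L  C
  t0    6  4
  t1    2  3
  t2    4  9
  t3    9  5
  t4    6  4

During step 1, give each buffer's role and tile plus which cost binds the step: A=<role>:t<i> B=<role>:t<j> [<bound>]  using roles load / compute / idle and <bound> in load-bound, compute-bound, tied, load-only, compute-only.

[0] DMA t0→A (6c) ∥ CU idle ⇒ 6c, clock 6
[1] DMA t1→B (2c) ∥ CU A:t0 (4c) ⇒ 4c, clock 10
[2] DMA t2→A (4c) ∥ CU B:t1 (3c) ⇒ 4c, clock 14
[3] DMA t3→B (9c) ∥ CU A:t2 (9c) ⇒ 9c, clock 23
[4] DMA t4→A (6c) ∥ CU B:t3 (5c) ⇒ 6c, clock 29
[5] DMA idle ∥ CU A:t4 (4c) ⇒ 4c, clock 33

step 1: A=compute:t0 B=load:t1 [compute-bound]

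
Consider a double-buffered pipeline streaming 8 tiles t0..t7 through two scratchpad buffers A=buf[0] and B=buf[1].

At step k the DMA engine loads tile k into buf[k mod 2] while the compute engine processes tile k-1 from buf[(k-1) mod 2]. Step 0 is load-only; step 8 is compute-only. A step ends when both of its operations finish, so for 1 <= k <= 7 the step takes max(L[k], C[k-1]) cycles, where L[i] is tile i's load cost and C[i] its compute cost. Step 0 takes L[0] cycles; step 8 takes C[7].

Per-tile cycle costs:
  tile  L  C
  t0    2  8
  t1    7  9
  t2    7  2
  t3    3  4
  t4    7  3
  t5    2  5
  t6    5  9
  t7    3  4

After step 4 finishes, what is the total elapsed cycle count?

  0. 2=2c; end=2; A:t0 B:-
  1. max(7,8)=8c; end=10; A:t0 B:t1
  2. max(7,9)=9c; end=19; A:t2 B:t1
  3. max(3,2)=3c; end=22; A:t2 B:t3
  4. max(7,4)=7c; end=29; A:t4 B:t3
  5. max(2,3)=3c; end=32; A:t4 B:t5
  6. max(5,5)=5c; end=37; A:t6 B:t5
  7. max(3,9)=9c; end=46; A:t6 B:t7
  8. 4=4c; end=50; A:t6 B:t7

end_cycle[4] = 29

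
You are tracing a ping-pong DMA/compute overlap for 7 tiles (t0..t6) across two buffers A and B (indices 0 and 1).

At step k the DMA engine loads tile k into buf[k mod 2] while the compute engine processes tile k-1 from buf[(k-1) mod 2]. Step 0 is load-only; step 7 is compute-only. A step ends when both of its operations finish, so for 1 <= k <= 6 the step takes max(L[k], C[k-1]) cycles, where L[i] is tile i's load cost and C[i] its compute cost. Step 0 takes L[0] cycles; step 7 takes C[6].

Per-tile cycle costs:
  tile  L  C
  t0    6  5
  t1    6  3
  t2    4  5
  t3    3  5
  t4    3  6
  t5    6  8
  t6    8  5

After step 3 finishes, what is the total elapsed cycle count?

  0. 6=6c; end=6; A:t0 B:-
  1. max(6,5)=6c; end=12; A:t0 B:t1
  2. max(4,3)=4c; end=16; A:t2 B:t1
  3. max(3,5)=5c; end=21; A:t2 B:t3
  4. max(3,5)=5c; end=26; A:t4 B:t3
  5. max(6,6)=6c; end=32; A:t4 B:t5
  6. max(8,8)=8c; end=40; A:t6 B:t5
  7. 5=5c; end=45; A:t6 B:t5

end_cycle[3] = 21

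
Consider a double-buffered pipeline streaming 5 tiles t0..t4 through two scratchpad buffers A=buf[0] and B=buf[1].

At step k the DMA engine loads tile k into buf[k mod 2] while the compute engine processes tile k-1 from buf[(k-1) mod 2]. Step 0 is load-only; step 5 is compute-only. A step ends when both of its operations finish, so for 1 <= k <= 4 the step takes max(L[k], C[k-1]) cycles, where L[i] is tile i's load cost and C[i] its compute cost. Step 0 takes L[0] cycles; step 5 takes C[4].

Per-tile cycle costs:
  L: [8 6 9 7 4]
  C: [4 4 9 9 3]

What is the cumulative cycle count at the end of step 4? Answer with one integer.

k=0 load=t0/8c comp=- wait=8 total=8
k=1 load=t1/6c comp=t0/4c wait=6 total=14
k=2 load=t2/9c comp=t1/4c wait=9 total=23
k=3 load=t3/7c comp=t2/9c wait=9 total=32
k=4 load=t4/4c comp=t3/9c wait=9 total=41
k=5 load=- comp=t4/3c wait=3 total=44

end_cycle[4] = 41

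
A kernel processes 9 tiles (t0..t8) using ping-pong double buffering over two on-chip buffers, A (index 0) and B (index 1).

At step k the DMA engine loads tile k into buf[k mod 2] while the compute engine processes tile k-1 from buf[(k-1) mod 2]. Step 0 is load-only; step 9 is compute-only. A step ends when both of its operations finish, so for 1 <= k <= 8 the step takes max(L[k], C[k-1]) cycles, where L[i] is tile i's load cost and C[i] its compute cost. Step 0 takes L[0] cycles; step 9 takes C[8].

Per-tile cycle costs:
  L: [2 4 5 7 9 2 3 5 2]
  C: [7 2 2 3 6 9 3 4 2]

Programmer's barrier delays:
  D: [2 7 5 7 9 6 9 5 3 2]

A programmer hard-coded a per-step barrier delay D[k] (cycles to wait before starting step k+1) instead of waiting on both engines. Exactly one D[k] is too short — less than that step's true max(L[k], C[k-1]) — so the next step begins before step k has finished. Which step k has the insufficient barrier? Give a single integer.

hazard at step 8

[0] required=L[0]=2=2 vs D=2 ok
[1] required=max(L[1]=4,C[0]=7)=7 vs D=7 ok
[2] required=max(L[2]=5,C[1]=2)=5 vs D=5 ok
[3] required=max(L[3]=7,C[2]=2)=7 vs D=7 ok
[4] required=max(L[4]=9,C[3]=3)=9 vs D=9 ok
[5] required=max(L[5]=2,C[4]=6)=6 vs D=6 ok
[6] required=max(L[6]=3,C[5]=9)=9 vs D=9 ok
[7] required=max(L[7]=5,C[6]=3)=5 vs D=5 ok
[8] required=max(L[8]=2,C[7]=4)=4 vs D=3 SHORT
[9] required=C[8]=2=2 vs D=2 ok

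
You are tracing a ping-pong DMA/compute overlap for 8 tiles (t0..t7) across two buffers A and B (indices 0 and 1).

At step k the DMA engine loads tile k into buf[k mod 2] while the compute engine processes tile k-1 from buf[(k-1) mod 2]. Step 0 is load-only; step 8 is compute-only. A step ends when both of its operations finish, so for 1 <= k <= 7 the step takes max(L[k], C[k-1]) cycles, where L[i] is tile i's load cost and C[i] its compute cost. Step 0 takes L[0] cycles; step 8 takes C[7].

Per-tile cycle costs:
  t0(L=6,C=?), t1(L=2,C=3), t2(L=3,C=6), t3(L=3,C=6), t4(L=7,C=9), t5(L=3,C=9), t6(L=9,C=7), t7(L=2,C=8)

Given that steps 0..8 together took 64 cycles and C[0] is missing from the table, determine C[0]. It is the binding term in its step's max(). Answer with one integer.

step 0 = dur = L[0]=6 = 6
step 1 = dur = max(L[1]=2, C[0]=?) = C[0]  (unknown; binding)
step 2 = dur = max(L[2]=3, C[1]=3) = 3
step 3 = dur = max(L[3]=3, C[2]=6) = 6
step 4 = dur = max(L[4]=7, C[3]=6) = 7
step 5 = dur = max(L[5]=3, C[4]=9) = 9
step 6 = dur = max(L[6]=9, C[5]=9) = 9
step 7 = dur = max(L[7]=2, C[6]=7) = 7
step 8 = dur = C[7]=8 = 8
sum of known step durations = 55
dur[1] = total - known = 64 - 55 = 9
C[0] is the binding max in step 1, so C[0] = dur[1] = 9

C[0] = 9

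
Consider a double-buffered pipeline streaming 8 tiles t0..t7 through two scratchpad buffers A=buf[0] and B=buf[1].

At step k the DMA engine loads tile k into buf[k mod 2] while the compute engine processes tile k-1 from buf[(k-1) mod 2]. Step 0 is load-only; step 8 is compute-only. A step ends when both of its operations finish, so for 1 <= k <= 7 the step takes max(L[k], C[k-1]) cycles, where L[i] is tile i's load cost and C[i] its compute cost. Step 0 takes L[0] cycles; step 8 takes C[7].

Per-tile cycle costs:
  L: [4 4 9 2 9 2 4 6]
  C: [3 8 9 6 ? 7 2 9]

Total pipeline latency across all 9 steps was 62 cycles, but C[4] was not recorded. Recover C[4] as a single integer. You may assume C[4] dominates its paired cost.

C[4] = 5

step 0: dur = L[0]=4 = 4
step 1: dur = max(L[1]=4, C[0]=3) = 4
step 2: dur = max(L[2]=9, C[1]=8) = 9
step 3: dur = max(L[3]=2, C[2]=9) = 9
step 4: dur = max(L[4]=9, C[3]=6) = 9
step 5: dur = max(L[5]=2, C[4]=?) = C[4]  (unknown; binding)
step 6: dur = max(L[6]=4, C[5]=7) = 7
step 7: dur = max(L[7]=6, C[6]=2) = 6
step 8: dur = C[7]=9 = 9
sum of known step durations = 57
dur[5] = total - known = 62 - 57 = 5
C[4] is the binding max in step 5, so C[4] = dur[5] = 5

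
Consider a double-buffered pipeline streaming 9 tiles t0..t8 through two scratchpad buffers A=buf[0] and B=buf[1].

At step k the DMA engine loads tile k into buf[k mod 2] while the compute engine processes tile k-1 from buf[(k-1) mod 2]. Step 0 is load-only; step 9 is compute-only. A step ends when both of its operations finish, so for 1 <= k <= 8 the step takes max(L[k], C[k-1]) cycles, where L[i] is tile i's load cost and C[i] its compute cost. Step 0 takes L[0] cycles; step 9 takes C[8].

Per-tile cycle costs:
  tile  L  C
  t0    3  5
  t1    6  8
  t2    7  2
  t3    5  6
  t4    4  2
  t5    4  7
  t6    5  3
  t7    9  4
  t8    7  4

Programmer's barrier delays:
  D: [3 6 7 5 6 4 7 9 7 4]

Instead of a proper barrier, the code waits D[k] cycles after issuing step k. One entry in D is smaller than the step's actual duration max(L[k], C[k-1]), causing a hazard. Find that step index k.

[0] required=L[0]=3=3 vs D=3 ok
[1] required=max(L[1]=6,C[0]=5)=6 vs D=6 ok
[2] required=max(L[2]=7,C[1]=8)=8 vs D=7 SHORT
[3] required=max(L[3]=5,C[2]=2)=5 vs D=5 ok
[4] required=max(L[4]=4,C[3]=6)=6 vs D=6 ok
[5] required=max(L[5]=4,C[4]=2)=4 vs D=4 ok
[6] required=max(L[6]=5,C[5]=7)=7 vs D=7 ok
[7] required=max(L[7]=9,C[6]=3)=9 vs D=9 ok
[8] required=max(L[8]=7,C[7]=4)=7 vs D=7 ok
[9] required=C[8]=4=4 vs D=4 ok

hazard at step 2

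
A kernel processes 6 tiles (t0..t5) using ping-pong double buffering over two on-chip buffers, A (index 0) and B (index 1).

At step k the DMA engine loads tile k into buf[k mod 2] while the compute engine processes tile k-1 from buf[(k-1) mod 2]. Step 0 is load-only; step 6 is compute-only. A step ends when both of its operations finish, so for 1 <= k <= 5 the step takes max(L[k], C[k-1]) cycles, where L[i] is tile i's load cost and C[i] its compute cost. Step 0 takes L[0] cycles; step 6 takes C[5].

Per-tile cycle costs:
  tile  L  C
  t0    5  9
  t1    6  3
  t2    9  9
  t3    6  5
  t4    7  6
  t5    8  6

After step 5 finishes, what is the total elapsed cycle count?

end_cycle[5] = 47

k=0 load=t0/5c comp=- wait=5 total=5
k=1 load=t1/6c comp=t0/9c wait=9 total=14
k=2 load=t2/9c comp=t1/3c wait=9 total=23
k=3 load=t3/6c comp=t2/9c wait=9 total=32
k=4 load=t4/7c comp=t3/5c wait=7 total=39
k=5 load=t5/8c comp=t4/6c wait=8 total=47
k=6 load=- comp=t5/6c wait=6 total=53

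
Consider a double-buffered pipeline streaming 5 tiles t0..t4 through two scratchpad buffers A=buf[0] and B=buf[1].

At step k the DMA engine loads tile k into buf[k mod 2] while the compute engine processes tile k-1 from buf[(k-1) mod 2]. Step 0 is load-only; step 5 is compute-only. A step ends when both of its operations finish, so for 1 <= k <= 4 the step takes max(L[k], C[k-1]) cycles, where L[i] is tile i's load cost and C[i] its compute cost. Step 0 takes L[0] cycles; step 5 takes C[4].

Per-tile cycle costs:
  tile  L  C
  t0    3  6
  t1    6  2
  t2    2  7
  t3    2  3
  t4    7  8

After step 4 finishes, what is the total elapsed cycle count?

[0] DMA t0→A (3c) ∥ CU idle ⇒ 3c, clock 3
[1] DMA t1→B (6c) ∥ CU A:t0 (6c) ⇒ 6c, clock 9
[2] DMA t2→A (2c) ∥ CU B:t1 (2c) ⇒ 2c, clock 11
[3] DMA t3→B (2c) ∥ CU A:t2 (7c) ⇒ 7c, clock 18
[4] DMA t4→A (7c) ∥ CU B:t3 (3c) ⇒ 7c, clock 25
[5] DMA idle ∥ CU A:t4 (8c) ⇒ 8c, clock 33

end_cycle[4] = 25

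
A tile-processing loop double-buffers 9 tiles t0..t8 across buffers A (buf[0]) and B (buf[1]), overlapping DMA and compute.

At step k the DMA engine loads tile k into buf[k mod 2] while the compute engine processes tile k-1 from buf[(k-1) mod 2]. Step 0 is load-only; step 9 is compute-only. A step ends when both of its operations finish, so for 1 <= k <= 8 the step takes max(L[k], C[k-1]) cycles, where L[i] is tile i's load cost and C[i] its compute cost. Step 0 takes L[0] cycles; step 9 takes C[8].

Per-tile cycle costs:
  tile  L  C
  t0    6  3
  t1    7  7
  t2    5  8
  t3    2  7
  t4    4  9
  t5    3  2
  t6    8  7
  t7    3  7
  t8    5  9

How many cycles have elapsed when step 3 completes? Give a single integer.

end_cycle[3] = 28

k=0 load=t0/6c comp=- wait=6 total=6
k=1 load=t1/7c comp=t0/3c wait=7 total=13
k=2 load=t2/5c comp=t1/7c wait=7 total=20
k=3 load=t3/2c comp=t2/8c wait=8 total=28
k=4 load=t4/4c comp=t3/7c wait=7 total=35
k=5 load=t5/3c comp=t4/9c wait=9 total=44
k=6 load=t6/8c comp=t5/2c wait=8 total=52
k=7 load=t7/3c comp=t6/7c wait=7 total=59
k=8 load=t8/5c comp=t7/7c wait=7 total=66
k=9 load=- comp=t8/9c wait=9 total=75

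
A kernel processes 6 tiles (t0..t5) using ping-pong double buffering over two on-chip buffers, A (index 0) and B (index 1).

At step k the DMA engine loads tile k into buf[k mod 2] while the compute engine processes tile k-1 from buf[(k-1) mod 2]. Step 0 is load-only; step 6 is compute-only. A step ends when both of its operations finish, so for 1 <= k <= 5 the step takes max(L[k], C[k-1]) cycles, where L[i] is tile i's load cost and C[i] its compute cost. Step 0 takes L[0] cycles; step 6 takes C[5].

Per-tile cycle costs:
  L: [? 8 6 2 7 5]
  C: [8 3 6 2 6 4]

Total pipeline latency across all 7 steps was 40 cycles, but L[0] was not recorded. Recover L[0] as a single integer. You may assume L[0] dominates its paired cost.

step 0: dur = L[0]=? = L[0]  (unknown; binding)
step 1: dur = max(L[1]=8, C[0]=8) = 8
step 2: dur = max(L[2]=6, C[1]=3) = 6
step 3: dur = max(L[3]=2, C[2]=6) = 6
step 4: dur = max(L[4]=7, C[3]=2) = 7
step 5: dur = max(L[5]=5, C[4]=6) = 6
step 6: dur = C[5]=4 = 4
sum of known step durations = 37
dur[0] = total - known = 40 - 37 = 3
L[0] is the binding max in step 0, so L[0] = dur[0] = 3

L[0] = 3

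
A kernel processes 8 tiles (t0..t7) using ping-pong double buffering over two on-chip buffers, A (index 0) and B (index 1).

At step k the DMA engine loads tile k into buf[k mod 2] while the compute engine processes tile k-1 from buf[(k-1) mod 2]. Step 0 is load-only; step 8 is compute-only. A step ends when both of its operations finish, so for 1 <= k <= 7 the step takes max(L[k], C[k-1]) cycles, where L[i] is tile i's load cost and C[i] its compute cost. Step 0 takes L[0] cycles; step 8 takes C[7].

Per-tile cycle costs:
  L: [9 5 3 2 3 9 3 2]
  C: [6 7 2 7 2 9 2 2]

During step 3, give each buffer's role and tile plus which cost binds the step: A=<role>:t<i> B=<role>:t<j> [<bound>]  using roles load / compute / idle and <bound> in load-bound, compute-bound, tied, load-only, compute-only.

step 0: L[0]=9 → dur=9, Σ=9 | A=load:t0 B=idle [load-only]
step 1: L[1]=5 C[0]=6 → dur=6, Σ=15 | A=compute:t0 B=load:t1 [compute-bound]
step 2: L[2]=3 C[1]=7 → dur=7, Σ=22 | A=load:t2 B=compute:t1 [compute-bound]
step 3: L[3]=2 C[2]=2 → dur=2, Σ=24 | A=compute:t2 B=load:t3 [tied]
step 4: L[4]=3 C[3]=7 → dur=7, Σ=31 | A=load:t4 B=compute:t3 [compute-bound]
step 5: L[5]=9 C[4]=2 → dur=9, Σ=40 | A=compute:t4 B=load:t5 [load-bound]
step 6: L[6]=3 C[5]=9 → dur=9, Σ=49 | A=load:t6 B=compute:t5 [compute-bound]
step 7: L[7]=2 C[6]=2 → dur=2, Σ=51 | A=compute:t6 B=load:t7 [tied]
step 8: C[7]=2 → dur=2, Σ=53 | A=idle B=compute:t7 [compute-only]

step 3: A=compute:t2 B=load:t3 [tied]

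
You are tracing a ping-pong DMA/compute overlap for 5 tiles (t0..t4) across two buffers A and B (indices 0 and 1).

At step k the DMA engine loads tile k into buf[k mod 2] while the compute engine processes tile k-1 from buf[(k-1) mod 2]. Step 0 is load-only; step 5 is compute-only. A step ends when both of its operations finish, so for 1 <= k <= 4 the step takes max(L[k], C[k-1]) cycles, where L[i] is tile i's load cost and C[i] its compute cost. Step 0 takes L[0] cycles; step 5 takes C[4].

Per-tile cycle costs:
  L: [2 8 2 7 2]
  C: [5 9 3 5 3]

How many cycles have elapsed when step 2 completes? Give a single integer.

step 0: L[0]=2 → dur=2, Σ=2 | A=load:t0 B=idle [load-only]
step 1: L[1]=8 C[0]=5 → dur=8, Σ=10 | A=compute:t0 B=load:t1 [load-bound]
step 2: L[2]=2 C[1]=9 → dur=9, Σ=19 | A=load:t2 B=compute:t1 [compute-bound]
step 3: L[3]=7 C[2]=3 → dur=7, Σ=26 | A=compute:t2 B=load:t3 [load-bound]
step 4: L[4]=2 C[3]=5 → dur=5, Σ=31 | A=load:t4 B=compute:t3 [compute-bound]
step 5: C[4]=3 → dur=3, Σ=34 | A=compute:t4 B=idle [compute-only]

end_cycle[2] = 19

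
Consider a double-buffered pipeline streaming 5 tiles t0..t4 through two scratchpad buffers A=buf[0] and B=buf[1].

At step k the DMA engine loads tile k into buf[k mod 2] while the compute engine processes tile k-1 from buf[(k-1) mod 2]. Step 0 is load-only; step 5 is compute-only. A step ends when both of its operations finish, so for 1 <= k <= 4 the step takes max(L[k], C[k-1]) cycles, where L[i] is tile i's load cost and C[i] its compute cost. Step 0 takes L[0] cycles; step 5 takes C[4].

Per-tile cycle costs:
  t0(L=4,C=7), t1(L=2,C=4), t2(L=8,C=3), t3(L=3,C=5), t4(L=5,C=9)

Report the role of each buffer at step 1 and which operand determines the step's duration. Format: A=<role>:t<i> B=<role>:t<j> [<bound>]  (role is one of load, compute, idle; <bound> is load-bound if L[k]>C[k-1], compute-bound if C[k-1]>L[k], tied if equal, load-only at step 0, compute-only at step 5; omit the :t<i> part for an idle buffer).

step 1: A=compute:t0 B=load:t1 [compute-bound]

k=0 load=t0/4c comp=- wait=4 total=4
k=1 load=t1/2c comp=t0/7c wait=7 total=11
k=2 load=t2/8c comp=t1/4c wait=8 total=19
k=3 load=t3/3c comp=t2/3c wait=3 total=22
k=4 load=t4/5c comp=t3/5c wait=5 total=27
k=5 load=- comp=t4/9c wait=9 total=36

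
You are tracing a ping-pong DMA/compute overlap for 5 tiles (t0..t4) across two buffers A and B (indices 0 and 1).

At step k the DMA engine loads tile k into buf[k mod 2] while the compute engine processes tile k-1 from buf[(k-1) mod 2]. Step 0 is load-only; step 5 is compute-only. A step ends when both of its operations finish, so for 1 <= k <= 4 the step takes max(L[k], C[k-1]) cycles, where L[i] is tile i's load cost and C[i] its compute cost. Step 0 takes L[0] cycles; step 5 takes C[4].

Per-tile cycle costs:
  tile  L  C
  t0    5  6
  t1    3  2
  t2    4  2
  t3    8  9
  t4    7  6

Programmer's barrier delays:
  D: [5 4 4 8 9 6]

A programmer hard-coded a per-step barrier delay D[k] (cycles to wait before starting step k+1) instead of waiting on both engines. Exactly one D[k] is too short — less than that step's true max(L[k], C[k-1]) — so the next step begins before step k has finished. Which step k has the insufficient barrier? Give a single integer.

k=0 barrier L[0]=5→5c, D[0]=5 ok
k=1 barrier max(L[1]=3,C[0]=6)→6c, D[1]=4 SHORT
k=2 barrier max(L[2]=4,C[1]=2)→4c, D[2]=4 ok
k=3 barrier max(L[3]=8,C[2]=2)→8c, D[3]=8 ok
k=4 barrier max(L[4]=7,C[3]=9)→9c, D[4]=9 ok
k=5 barrier C[4]=6→6c, D[5]=6 ok

hazard at step 1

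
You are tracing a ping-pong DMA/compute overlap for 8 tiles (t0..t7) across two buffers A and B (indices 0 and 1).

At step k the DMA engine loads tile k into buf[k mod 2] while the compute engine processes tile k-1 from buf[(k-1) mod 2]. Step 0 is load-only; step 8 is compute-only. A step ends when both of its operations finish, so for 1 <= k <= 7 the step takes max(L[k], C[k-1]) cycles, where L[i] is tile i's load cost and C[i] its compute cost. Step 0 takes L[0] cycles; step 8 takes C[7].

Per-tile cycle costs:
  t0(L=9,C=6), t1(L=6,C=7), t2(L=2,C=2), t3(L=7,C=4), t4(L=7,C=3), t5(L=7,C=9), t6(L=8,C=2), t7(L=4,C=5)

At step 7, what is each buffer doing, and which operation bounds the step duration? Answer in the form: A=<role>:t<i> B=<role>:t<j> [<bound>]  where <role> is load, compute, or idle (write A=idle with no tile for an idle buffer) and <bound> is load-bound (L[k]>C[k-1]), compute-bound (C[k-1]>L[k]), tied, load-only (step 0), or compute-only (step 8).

k=0 load=t0/9c comp=- wait=9 total=9
k=1 load=t1/6c comp=t0/6c wait=6 total=15
k=2 load=t2/2c comp=t1/7c wait=7 total=22
k=3 load=t3/7c comp=t2/2c wait=7 total=29
k=4 load=t4/7c comp=t3/4c wait=7 total=36
k=5 load=t5/7c comp=t4/3c wait=7 total=43
k=6 load=t6/8c comp=t5/9c wait=9 total=52
k=7 load=t7/4c comp=t6/2c wait=4 total=56
k=8 load=- comp=t7/5c wait=5 total=61

step 7: A=compute:t6 B=load:t7 [load-bound]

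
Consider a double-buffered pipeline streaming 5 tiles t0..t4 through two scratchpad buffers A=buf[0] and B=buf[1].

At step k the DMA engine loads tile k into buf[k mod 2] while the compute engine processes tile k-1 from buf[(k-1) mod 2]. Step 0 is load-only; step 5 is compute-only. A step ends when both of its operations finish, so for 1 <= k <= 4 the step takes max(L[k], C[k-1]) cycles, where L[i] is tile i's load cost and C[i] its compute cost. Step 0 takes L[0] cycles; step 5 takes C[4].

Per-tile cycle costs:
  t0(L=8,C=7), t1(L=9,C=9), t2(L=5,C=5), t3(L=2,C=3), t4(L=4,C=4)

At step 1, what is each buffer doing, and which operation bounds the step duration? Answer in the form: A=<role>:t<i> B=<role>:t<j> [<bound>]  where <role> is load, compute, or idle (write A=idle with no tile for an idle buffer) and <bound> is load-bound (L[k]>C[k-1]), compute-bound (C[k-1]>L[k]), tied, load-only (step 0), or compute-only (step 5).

step 0: L[0]=8 → dur=8, Σ=8 | A=load:t0 B=idle [load-only]
step 1: L[1]=9 C[0]=7 → dur=9, Σ=17 | A=compute:t0 B=load:t1 [load-bound]
step 2: L[2]=5 C[1]=9 → dur=9, Σ=26 | A=load:t2 B=compute:t1 [compute-bound]
step 3: L[3]=2 C[2]=5 → dur=5, Σ=31 | A=compute:t2 B=load:t3 [compute-bound]
step 4: L[4]=4 C[3]=3 → dur=4, Σ=35 | A=load:t4 B=compute:t3 [load-bound]
step 5: C[4]=4 → dur=4, Σ=39 | A=compute:t4 B=idle [compute-only]

step 1: A=compute:t0 B=load:t1 [load-bound]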